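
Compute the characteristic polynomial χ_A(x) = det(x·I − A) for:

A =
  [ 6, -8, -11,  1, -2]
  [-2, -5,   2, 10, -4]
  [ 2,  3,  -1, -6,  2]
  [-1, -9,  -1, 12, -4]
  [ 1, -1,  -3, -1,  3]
x^5 - 15*x^4 + 90*x^3 - 270*x^2 + 405*x - 243

Expanding det(x·I − A) (e.g. by cofactor expansion or by noting that A is similar to its Jordan form J, which has the same characteristic polynomial as A) gives
  χ_A(x) = x^5 - 15*x^4 + 90*x^3 - 270*x^2 + 405*x - 243
which factors as (x - 3)^5. The eigenvalues (with algebraic multiplicities) are λ = 3 with multiplicity 5.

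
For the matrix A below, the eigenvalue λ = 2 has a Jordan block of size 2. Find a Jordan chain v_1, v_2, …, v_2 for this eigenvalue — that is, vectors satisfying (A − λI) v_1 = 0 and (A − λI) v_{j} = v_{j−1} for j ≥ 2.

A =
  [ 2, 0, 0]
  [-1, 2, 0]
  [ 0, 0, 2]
A Jordan chain for λ = 2 of length 2:
v_1 = (0, -1, 0)ᵀ
v_2 = (1, 0, 0)ᵀ

Let N = A − (2)·I. We want v_2 with N^2 v_2 = 0 but N^1 v_2 ≠ 0; then v_{j-1} := N · v_j for j = 2, …, 2.

Pick v_2 = (1, 0, 0)ᵀ.
Then v_1 = N · v_2 = (0, -1, 0)ᵀ.

Sanity check: (A − (2)·I) v_1 = (0, 0, 0)ᵀ = 0. ✓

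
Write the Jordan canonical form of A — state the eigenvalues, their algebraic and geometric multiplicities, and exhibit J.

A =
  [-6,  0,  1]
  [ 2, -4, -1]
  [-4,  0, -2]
J_2(-4) ⊕ J_1(-4)

The characteristic polynomial is
  det(x·I − A) = x^3 + 12*x^2 + 48*x + 64 = (x + 4)^3

Eigenvalues and multiplicities (the geometric multiplicity of λ is n − rank(A − λI), which equals the number of Jordan blocks for λ):
  λ = -4: algebraic multiplicity = 3, geometric multiplicity = 2

Determining the block sizes for each eigenvalue:
  λ = -4: 2 blocks summing to 3 forces exactly one block of size 2 and the rest size 1 → block sizes [2, 1]

Assembling the blocks gives a Jordan form
J =
  [-4,  1,  0]
  [ 0, -4,  0]
  [ 0,  0, -4]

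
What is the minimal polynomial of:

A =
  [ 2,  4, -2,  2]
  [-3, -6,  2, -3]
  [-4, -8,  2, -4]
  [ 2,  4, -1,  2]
x^3

The characteristic polynomial is χ_A(x) = x^4, so the eigenvalues are known. The minimal polynomial is
  m_A(x) = Π_λ (x − λ)^{k_λ}
where k_λ is the size of the *largest* Jordan block for λ (equivalently, the smallest k with (A − λI)^k v = 0 for every generalised eigenvector v of λ).

  λ = 0: largest Jordan block has size 3, contributing (x − 0)^3

So m_A(x) = x^3 = x^3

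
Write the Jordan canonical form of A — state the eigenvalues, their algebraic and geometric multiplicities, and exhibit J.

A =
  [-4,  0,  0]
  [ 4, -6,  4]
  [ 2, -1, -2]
J_2(-4) ⊕ J_1(-4)

The characteristic polynomial is
  det(x·I − A) = x^3 + 12*x^2 + 48*x + 64 = (x + 4)^3

Eigenvalues and multiplicities (the geometric multiplicity of λ is n − rank(A − λI), which equals the number of Jordan blocks for λ):
  λ = -4: algebraic multiplicity = 3, geometric multiplicity = 2

Determining the block sizes for each eigenvalue:
  λ = -4: 2 blocks summing to 3 forces exactly one block of size 2 and the rest size 1 → block sizes [2, 1]

Assembling the blocks gives a Jordan form
J =
  [-4,  1,  0]
  [ 0, -4,  0]
  [ 0,  0, -4]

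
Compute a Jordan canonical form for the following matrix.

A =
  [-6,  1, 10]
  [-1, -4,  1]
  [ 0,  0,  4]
J_2(-5) ⊕ J_1(4)

The characteristic polynomial is
  det(x·I − A) = x^3 + 6*x^2 - 15*x - 100 = (x - 4)*(x + 5)^2

Eigenvalues and multiplicities (the geometric multiplicity of λ is n − rank(A − λI), which equals the number of Jordan blocks for λ):
  λ = -5: algebraic multiplicity = 2, geometric multiplicity = 1
  λ = 4: algebraic multiplicity = 1, geometric multiplicity = 1

Determining the block sizes for each eigenvalue:
  λ = -5: one block (gm = 1), so the single block has size am = 2 → block sizes [2]
  λ = 4: one block (gm = 1), so the single block has size am = 1 → block sizes [1]

Assembling the blocks gives a Jordan form
J =
  [-5,  1, 0]
  [ 0, -5, 0]
  [ 0,  0, 4]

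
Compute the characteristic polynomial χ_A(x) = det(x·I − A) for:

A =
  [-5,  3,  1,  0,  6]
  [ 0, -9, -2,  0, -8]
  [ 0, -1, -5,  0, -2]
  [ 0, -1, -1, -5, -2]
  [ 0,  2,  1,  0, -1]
x^5 + 25*x^4 + 250*x^3 + 1250*x^2 + 3125*x + 3125

Expanding det(x·I − A) (e.g. by cofactor expansion or by noting that A is similar to its Jordan form J, which has the same characteristic polynomial as A) gives
  χ_A(x) = x^5 + 25*x^4 + 250*x^3 + 1250*x^2 + 3125*x + 3125
which factors as (x + 5)^5. The eigenvalues (with algebraic multiplicities) are λ = -5 with multiplicity 5.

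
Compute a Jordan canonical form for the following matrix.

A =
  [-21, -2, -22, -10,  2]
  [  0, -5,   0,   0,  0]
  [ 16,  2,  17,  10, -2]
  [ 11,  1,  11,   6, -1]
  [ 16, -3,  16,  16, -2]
J_1(-5) ⊕ J_1(-5) ⊕ J_1(1) ⊕ J_2(2)

The characteristic polynomial is
  det(x·I − A) = x^5 + 5*x^4 - 17*x^3 - 49*x^2 + 160*x - 100 = (x - 2)^2*(x - 1)*(x + 5)^2

Eigenvalues and multiplicities (the geometric multiplicity of λ is n − rank(A − λI), which equals the number of Jordan blocks for λ):
  λ = -5: algebraic multiplicity = 2, geometric multiplicity = 2
  λ = 1: algebraic multiplicity = 1, geometric multiplicity = 1
  λ = 2: algebraic multiplicity = 2, geometric multiplicity = 1

Determining the block sizes for each eigenvalue:
  λ = -5: gm = am = 2, so every block has size 1 → block sizes [1, 1]
  λ = 1: one block (gm = 1), so the single block has size am = 1 → block sizes [1]
  λ = 2: one block (gm = 1), so the single block has size am = 2 → block sizes [2]

Assembling the blocks gives a Jordan form
J =
  [-5,  0, 0, 0, 0]
  [ 0, -5, 0, 0, 0]
  [ 0,  0, 1, 0, 0]
  [ 0,  0, 0, 2, 1]
  [ 0,  0, 0, 0, 2]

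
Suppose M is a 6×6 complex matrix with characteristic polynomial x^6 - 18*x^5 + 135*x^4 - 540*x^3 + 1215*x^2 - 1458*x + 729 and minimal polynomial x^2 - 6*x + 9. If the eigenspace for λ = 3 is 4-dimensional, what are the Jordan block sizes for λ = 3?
Block sizes for λ = 3: [2, 2, 1, 1]

Step 1 — from the characteristic polynomial, algebraic multiplicity of λ = 3 is 6. From dim ker(M − (3)·I) = 4, there are exactly 4 Jordan blocks for λ = 3.
Step 2 — from the minimal polynomial, the factor (x − 3)^2 tells us the largest block for λ = 3 has size 2.
Step 3 — with total size 6, 4 blocks, and largest block 2, the block sizes (in nonincreasing order) are [2, 2, 1, 1].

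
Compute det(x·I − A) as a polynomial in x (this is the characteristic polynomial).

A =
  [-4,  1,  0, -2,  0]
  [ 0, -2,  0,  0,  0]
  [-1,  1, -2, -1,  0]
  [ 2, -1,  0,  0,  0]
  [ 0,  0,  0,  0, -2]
x^5 + 10*x^4 + 40*x^3 + 80*x^2 + 80*x + 32

Expanding det(x·I − A) (e.g. by cofactor expansion or by noting that A is similar to its Jordan form J, which has the same characteristic polynomial as A) gives
  χ_A(x) = x^5 + 10*x^4 + 40*x^3 + 80*x^2 + 80*x + 32
which factors as (x + 2)^5. The eigenvalues (with algebraic multiplicities) are λ = -2 with multiplicity 5.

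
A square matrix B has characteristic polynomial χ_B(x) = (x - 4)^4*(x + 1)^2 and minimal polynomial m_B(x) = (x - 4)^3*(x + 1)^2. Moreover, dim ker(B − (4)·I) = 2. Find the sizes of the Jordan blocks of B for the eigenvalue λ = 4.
Block sizes for λ = 4: [3, 1]

Step 1 — from the characteristic polynomial, algebraic multiplicity of λ = 4 is 4. From dim ker(B − (4)·I) = 2, there are exactly 2 Jordan blocks for λ = 4.
Step 2 — from the minimal polynomial, the factor (x − 4)^3 tells us the largest block for λ = 4 has size 3.
Step 3 — with total size 4, 2 blocks, and largest block 3, the block sizes (in nonincreasing order) are [3, 1].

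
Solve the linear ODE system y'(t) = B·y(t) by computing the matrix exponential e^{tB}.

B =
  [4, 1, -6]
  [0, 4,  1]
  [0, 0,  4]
e^{tB} =
  [exp(4*t), t*exp(4*t), t^2*exp(4*t)/2 - 6*t*exp(4*t)]
  [0, exp(4*t), t*exp(4*t)]
  [0, 0, exp(4*t)]

Strategy: write B = P · J · P⁻¹ where J is a Jordan canonical form, so e^{tB} = P · e^{tJ} · P⁻¹, and e^{tJ} can be computed block-by-block.

B has Jordan form
J =
  [4, 1, 0]
  [0, 4, 1]
  [0, 0, 4]
(up to reordering of blocks).

Per-block formulas:
  For a 3×3 Jordan block J_3(4): exp(t · J_3(4)) = e^(4t)·(I + t·N + (t^2/2)·N^2), where N is the 3×3 nilpotent shift.

After assembling e^{tJ} and conjugating by P, we get:

e^{tB} =
  [exp(4*t), t*exp(4*t), t^2*exp(4*t)/2 - 6*t*exp(4*t)]
  [0, exp(4*t), t*exp(4*t)]
  [0, 0, exp(4*t)]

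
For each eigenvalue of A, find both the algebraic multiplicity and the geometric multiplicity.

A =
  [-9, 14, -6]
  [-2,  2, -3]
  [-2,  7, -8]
λ = -5: alg = 3, geom = 2

Step 1 — factor the characteristic polynomial to read off the algebraic multiplicities:
  χ_A(x) = (x + 5)^3

Step 2 — compute geometric multiplicities via the rank-nullity identity g(λ) = n − rank(A − λI):
  rank(A − (-5)·I) = 1, so dim ker(A − (-5)·I) = n − 1 = 2

Summary:
  λ = -5: algebraic multiplicity = 3, geometric multiplicity = 2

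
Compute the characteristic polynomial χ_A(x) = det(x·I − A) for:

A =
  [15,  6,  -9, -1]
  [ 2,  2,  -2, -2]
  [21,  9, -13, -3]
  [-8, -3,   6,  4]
x^4 - 8*x^3 + 24*x^2 - 32*x + 16

Expanding det(x·I − A) (e.g. by cofactor expansion or by noting that A is similar to its Jordan form J, which has the same characteristic polynomial as A) gives
  χ_A(x) = x^4 - 8*x^3 + 24*x^2 - 32*x + 16
which factors as (x - 2)^4. The eigenvalues (with algebraic multiplicities) are λ = 2 with multiplicity 4.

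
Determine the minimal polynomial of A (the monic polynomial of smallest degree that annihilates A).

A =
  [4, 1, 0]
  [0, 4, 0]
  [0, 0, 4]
x^2 - 8*x + 16

The characteristic polynomial is χ_A(x) = (x - 4)^3, so the eigenvalues are known. The minimal polynomial is
  m_A(x) = Π_λ (x − λ)^{k_λ}
where k_λ is the size of the *largest* Jordan block for λ (equivalently, the smallest k with (A − λI)^k v = 0 for every generalised eigenvector v of λ).

  λ = 4: largest Jordan block has size 2, contributing (x − 4)^2

So m_A(x) = (x - 4)^2 = x^2 - 8*x + 16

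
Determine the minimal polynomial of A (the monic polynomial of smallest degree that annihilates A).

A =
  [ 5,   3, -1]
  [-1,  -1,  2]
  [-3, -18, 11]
x^3 - 15*x^2 + 75*x - 125

The characteristic polynomial is χ_A(x) = (x - 5)^3, so the eigenvalues are known. The minimal polynomial is
  m_A(x) = Π_λ (x − λ)^{k_λ}
where k_λ is the size of the *largest* Jordan block for λ (equivalently, the smallest k with (A − λI)^k v = 0 for every generalised eigenvector v of λ).

  λ = 5: largest Jordan block has size 3, contributing (x − 5)^3

So m_A(x) = (x - 5)^3 = x^3 - 15*x^2 + 75*x - 125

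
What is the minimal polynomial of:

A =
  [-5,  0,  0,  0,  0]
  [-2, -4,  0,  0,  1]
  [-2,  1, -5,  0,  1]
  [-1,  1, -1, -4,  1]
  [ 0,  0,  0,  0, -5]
x^2 + 9*x + 20

The characteristic polynomial is χ_A(x) = (x + 4)^2*(x + 5)^3, so the eigenvalues are known. The minimal polynomial is
  m_A(x) = Π_λ (x − λ)^{k_λ}
where k_λ is the size of the *largest* Jordan block for λ (equivalently, the smallest k with (A − λI)^k v = 0 for every generalised eigenvector v of λ).

  λ = -5: largest Jordan block has size 1, contributing (x + 5)
  λ = -4: largest Jordan block has size 1, contributing (x + 4)

So m_A(x) = (x + 4)*(x + 5) = x^2 + 9*x + 20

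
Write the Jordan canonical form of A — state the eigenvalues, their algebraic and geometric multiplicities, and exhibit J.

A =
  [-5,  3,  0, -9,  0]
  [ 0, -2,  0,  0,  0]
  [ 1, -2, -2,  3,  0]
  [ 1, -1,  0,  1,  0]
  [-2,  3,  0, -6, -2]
J_2(-2) ⊕ J_2(-2) ⊕ J_1(-2)

The characteristic polynomial is
  det(x·I − A) = x^5 + 10*x^4 + 40*x^3 + 80*x^2 + 80*x + 32 = (x + 2)^5

Eigenvalues and multiplicities (the geometric multiplicity of λ is n − rank(A − λI), which equals the number of Jordan blocks for λ):
  λ = -2: algebraic multiplicity = 5, geometric multiplicity = 3

Determining the block sizes for each eigenvalue:
  λ = -2: with am = 5 and gm = 3, the partition is not yet determined (e.g. several partitions of 5 into 3 parts exist). Let N = A − (-2)·I. Computing rank(N^1) = 2, rank(N^2) = 0; the number of blocks of size ≥ j is rank(N^{j−1}) − rank(N^j), giving [3, 2]. So we have 2 block(s) of size 2, 1 block(s) of size 1 → block sizes [2, 2, 1]

Assembling the blocks gives a Jordan form
J =
  [-2,  1,  0,  0,  0]
  [ 0, -2,  0,  0,  0]
  [ 0,  0, -2,  1,  0]
  [ 0,  0,  0, -2,  0]
  [ 0,  0,  0,  0, -2]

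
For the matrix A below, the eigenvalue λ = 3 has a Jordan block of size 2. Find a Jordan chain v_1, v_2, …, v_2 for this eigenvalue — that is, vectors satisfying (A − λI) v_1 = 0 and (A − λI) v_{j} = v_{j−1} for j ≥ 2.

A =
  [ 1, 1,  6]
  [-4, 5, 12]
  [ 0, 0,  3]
A Jordan chain for λ = 3 of length 2:
v_1 = (-2, -4, 0)ᵀ
v_2 = (1, 0, 0)ᵀ

Let N = A − (3)·I. We want v_2 with N^2 v_2 = 0 but N^1 v_2 ≠ 0; then v_{j-1} := N · v_j for j = 2, …, 2.

Pick v_2 = (1, 0, 0)ᵀ.
Then v_1 = N · v_2 = (-2, -4, 0)ᵀ.

Sanity check: (A − (3)·I) v_1 = (0, 0, 0)ᵀ = 0. ✓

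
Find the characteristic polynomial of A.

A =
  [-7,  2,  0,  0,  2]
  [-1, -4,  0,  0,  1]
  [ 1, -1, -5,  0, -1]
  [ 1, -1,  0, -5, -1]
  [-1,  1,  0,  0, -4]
x^5 + 25*x^4 + 250*x^3 + 1250*x^2 + 3125*x + 3125

Expanding det(x·I − A) (e.g. by cofactor expansion or by noting that A is similar to its Jordan form J, which has the same characteristic polynomial as A) gives
  χ_A(x) = x^5 + 25*x^4 + 250*x^3 + 1250*x^2 + 3125*x + 3125
which factors as (x + 5)^5. The eigenvalues (with algebraic multiplicities) are λ = -5 with multiplicity 5.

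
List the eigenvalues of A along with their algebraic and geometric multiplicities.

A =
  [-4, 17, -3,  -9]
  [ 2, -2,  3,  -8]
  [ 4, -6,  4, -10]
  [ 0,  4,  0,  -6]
λ = -2: alg = 4, geom = 2

Step 1 — factor the characteristic polynomial to read off the algebraic multiplicities:
  χ_A(x) = (x + 2)^4

Step 2 — compute geometric multiplicities via the rank-nullity identity g(λ) = n − rank(A − λI):
  rank(A − (-2)·I) = 2, so dim ker(A − (-2)·I) = n − 2 = 2

Summary:
  λ = -2: algebraic multiplicity = 4, geometric multiplicity = 2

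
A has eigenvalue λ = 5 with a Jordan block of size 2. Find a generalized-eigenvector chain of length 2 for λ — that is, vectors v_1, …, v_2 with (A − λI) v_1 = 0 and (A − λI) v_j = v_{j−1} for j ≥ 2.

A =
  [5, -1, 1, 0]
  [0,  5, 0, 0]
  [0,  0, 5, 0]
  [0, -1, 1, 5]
A Jordan chain for λ = 5 of length 2:
v_1 = (-1, 0, 0, -1)ᵀ
v_2 = (0, 1, 0, 0)ᵀ

Let N = A − (5)·I. We want v_2 with N^2 v_2 = 0 but N^1 v_2 ≠ 0; then v_{j-1} := N · v_j for j = 2, …, 2.

Pick v_2 = (0, 1, 0, 0)ᵀ.
Then v_1 = N · v_2 = (-1, 0, 0, -1)ᵀ.

Sanity check: (A − (5)·I) v_1 = (0, 0, 0, 0)ᵀ = 0. ✓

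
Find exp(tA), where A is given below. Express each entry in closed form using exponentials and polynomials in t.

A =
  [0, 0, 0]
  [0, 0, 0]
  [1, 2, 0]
e^{tA} =
  [1, 0, 0]
  [0, 1, 0]
  [t, 2*t, 1]

Strategy: write A = P · J · P⁻¹ where J is a Jordan canonical form, so e^{tA} = P · e^{tJ} · P⁻¹, and e^{tJ} can be computed block-by-block.

A has Jordan form
J =
  [0, 1, 0]
  [0, 0, 0]
  [0, 0, 0]
(up to reordering of blocks).

Per-block formulas:
  For a 2×2 Jordan block J_2(0): exp(t · J_2(0)) = e^(0t)·(I + t·N), where N is the 2×2 nilpotent shift.
  For a 1×1 block at λ = 0: exp(t · [0]) = [e^(0t)].

After assembling e^{tJ} and conjugating by P, we get:

e^{tA} =
  [1, 0, 0]
  [0, 1, 0]
  [t, 2*t, 1]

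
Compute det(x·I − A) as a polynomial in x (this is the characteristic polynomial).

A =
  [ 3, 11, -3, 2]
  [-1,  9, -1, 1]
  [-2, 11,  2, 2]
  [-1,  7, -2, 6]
x^4 - 20*x^3 + 150*x^2 - 500*x + 625

Expanding det(x·I − A) (e.g. by cofactor expansion or by noting that A is similar to its Jordan form J, which has the same characteristic polynomial as A) gives
  χ_A(x) = x^4 - 20*x^3 + 150*x^2 - 500*x + 625
which factors as (x - 5)^4. The eigenvalues (with algebraic multiplicities) are λ = 5 with multiplicity 4.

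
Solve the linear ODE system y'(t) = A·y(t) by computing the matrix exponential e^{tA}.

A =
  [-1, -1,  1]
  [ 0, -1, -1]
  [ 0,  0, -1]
e^{tA} =
  [exp(-t), -t*exp(-t), t^2*exp(-t)/2 + t*exp(-t)]
  [0, exp(-t), -t*exp(-t)]
  [0, 0, exp(-t)]

Strategy: write A = P · J · P⁻¹ where J is a Jordan canonical form, so e^{tA} = P · e^{tJ} · P⁻¹, and e^{tJ} can be computed block-by-block.

A has Jordan form
J =
  [-1,  1,  0]
  [ 0, -1,  1]
  [ 0,  0, -1]
(up to reordering of blocks).

Per-block formulas:
  For a 3×3 Jordan block J_3(-1): exp(t · J_3(-1)) = e^(-1t)·(I + t·N + (t^2/2)·N^2), where N is the 3×3 nilpotent shift.

After assembling e^{tJ} and conjugating by P, we get:

e^{tA} =
  [exp(-t), -t*exp(-t), t^2*exp(-t)/2 + t*exp(-t)]
  [0, exp(-t), -t*exp(-t)]
  [0, 0, exp(-t)]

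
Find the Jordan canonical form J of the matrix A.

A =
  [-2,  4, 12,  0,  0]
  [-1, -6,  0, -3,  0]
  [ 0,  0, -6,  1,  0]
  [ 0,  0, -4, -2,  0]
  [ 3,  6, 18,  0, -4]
J_2(-4) ⊕ J_2(-4) ⊕ J_1(-4)

The characteristic polynomial is
  det(x·I − A) = x^5 + 20*x^4 + 160*x^3 + 640*x^2 + 1280*x + 1024 = (x + 4)^5

Eigenvalues and multiplicities (the geometric multiplicity of λ is n − rank(A − λI), which equals the number of Jordan blocks for λ):
  λ = -4: algebraic multiplicity = 5, geometric multiplicity = 3

Determining the block sizes for each eigenvalue:
  λ = -4: with am = 5 and gm = 3, the partition is not yet determined (e.g. several partitions of 5 into 3 parts exist). Let N = A − (-4)·I. Computing rank(N^1) = 2, rank(N^2) = 0; the number of blocks of size ≥ j is rank(N^{j−1}) − rank(N^j), giving [3, 2]. So we have 2 block(s) of size 2, 1 block(s) of size 1 → block sizes [2, 2, 1]

Assembling the blocks gives a Jordan form
J =
  [-4,  1,  0,  0,  0]
  [ 0, -4,  0,  0,  0]
  [ 0,  0, -4,  1,  0]
  [ 0,  0,  0, -4,  0]
  [ 0,  0,  0,  0, -4]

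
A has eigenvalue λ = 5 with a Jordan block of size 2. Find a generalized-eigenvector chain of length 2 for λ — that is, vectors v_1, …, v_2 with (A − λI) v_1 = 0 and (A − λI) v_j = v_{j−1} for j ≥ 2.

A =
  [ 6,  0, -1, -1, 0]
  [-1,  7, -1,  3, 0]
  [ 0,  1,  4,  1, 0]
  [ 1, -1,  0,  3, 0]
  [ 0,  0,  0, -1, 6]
A Jordan chain for λ = 5 of length 2:
v_1 = (1, 1, 1, 0, 0)ᵀ
v_2 = (1, 1, 0, 0, 0)ᵀ

Let N = A − (5)·I. We want v_2 with N^2 v_2 = 0 but N^1 v_2 ≠ 0; then v_{j-1} := N · v_j for j = 2, …, 2.

Pick v_2 = (1, 1, 0, 0, 0)ᵀ.
Then v_1 = N · v_2 = (1, 1, 1, 0, 0)ᵀ.

Sanity check: (A − (5)·I) v_1 = (0, 0, 0, 0, 0)ᵀ = 0. ✓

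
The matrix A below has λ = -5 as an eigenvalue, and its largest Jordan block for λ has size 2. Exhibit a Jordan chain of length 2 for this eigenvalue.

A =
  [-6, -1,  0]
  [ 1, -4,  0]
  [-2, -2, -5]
A Jordan chain for λ = -5 of length 2:
v_1 = (-1, 1, -2)ᵀ
v_2 = (1, 0, 0)ᵀ

Let N = A − (-5)·I. We want v_2 with N^2 v_2 = 0 but N^1 v_2 ≠ 0; then v_{j-1} := N · v_j for j = 2, …, 2.

Pick v_2 = (1, 0, 0)ᵀ.
Then v_1 = N · v_2 = (-1, 1, -2)ᵀ.

Sanity check: (A − (-5)·I) v_1 = (0, 0, 0)ᵀ = 0. ✓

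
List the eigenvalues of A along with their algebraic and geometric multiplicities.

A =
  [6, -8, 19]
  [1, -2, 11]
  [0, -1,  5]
λ = 3: alg = 3, geom = 1

Step 1 — factor the characteristic polynomial to read off the algebraic multiplicities:
  χ_A(x) = (x - 3)^3

Step 2 — compute geometric multiplicities via the rank-nullity identity g(λ) = n − rank(A − λI):
  rank(A − (3)·I) = 2, so dim ker(A − (3)·I) = n − 2 = 1

Summary:
  λ = 3: algebraic multiplicity = 3, geometric multiplicity = 1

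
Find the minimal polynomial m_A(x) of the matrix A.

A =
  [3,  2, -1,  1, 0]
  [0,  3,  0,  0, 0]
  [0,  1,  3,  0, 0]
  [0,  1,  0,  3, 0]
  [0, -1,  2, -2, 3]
x^2 - 6*x + 9

The characteristic polynomial is χ_A(x) = (x - 3)^5, so the eigenvalues are known. The minimal polynomial is
  m_A(x) = Π_λ (x − λ)^{k_λ}
where k_λ is the size of the *largest* Jordan block for λ (equivalently, the smallest k with (A − λI)^k v = 0 for every generalised eigenvector v of λ).

  λ = 3: largest Jordan block has size 2, contributing (x − 3)^2

So m_A(x) = (x - 3)^2 = x^2 - 6*x + 9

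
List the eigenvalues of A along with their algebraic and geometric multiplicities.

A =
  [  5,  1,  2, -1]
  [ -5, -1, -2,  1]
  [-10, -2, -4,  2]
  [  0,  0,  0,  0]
λ = 0: alg = 4, geom = 3

Step 1 — factor the characteristic polynomial to read off the algebraic multiplicities:
  χ_A(x) = x^4

Step 2 — compute geometric multiplicities via the rank-nullity identity g(λ) = n − rank(A − λI):
  rank(A − (0)·I) = 1, so dim ker(A − (0)·I) = n − 1 = 3

Summary:
  λ = 0: algebraic multiplicity = 4, geometric multiplicity = 3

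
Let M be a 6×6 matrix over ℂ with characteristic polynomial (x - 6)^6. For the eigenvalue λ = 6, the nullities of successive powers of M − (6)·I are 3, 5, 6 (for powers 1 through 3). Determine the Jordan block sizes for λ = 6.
Block sizes for λ = 6: [3, 2, 1]

From the dimensions of kernels of powers, the number of Jordan blocks of size at least j is d_j − d_{j−1} where d_j = dim ker(N^j) (with d_0 = 0). Computing the differences gives [3, 2, 1].
The number of blocks of size exactly k is (#blocks of size ≥ k) − (#blocks of size ≥ k + 1), so the partition is: 1 block(s) of size 1, 1 block(s) of size 2, 1 block(s) of size 3.
In nonincreasing order the block sizes are [3, 2, 1].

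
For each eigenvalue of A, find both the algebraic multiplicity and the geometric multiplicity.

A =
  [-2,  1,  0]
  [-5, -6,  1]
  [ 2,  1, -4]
λ = -4: alg = 3, geom = 1

Step 1 — factor the characteristic polynomial to read off the algebraic multiplicities:
  χ_A(x) = (x + 4)^3

Step 2 — compute geometric multiplicities via the rank-nullity identity g(λ) = n − rank(A − λI):
  rank(A − (-4)·I) = 2, so dim ker(A − (-4)·I) = n − 2 = 1

Summary:
  λ = -4: algebraic multiplicity = 3, geometric multiplicity = 1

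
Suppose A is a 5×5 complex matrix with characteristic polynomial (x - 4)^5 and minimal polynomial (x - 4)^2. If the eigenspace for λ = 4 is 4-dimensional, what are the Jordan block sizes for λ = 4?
Block sizes for λ = 4: [2, 1, 1, 1]

Step 1 — from the characteristic polynomial, algebraic multiplicity of λ = 4 is 5. From dim ker(A − (4)·I) = 4, there are exactly 4 Jordan blocks for λ = 4.
Step 2 — from the minimal polynomial, the factor (x − 4)^2 tells us the largest block for λ = 4 has size 2.
Step 3 — with total size 5, 4 blocks, and largest block 2, the block sizes (in nonincreasing order) are [2, 1, 1, 1].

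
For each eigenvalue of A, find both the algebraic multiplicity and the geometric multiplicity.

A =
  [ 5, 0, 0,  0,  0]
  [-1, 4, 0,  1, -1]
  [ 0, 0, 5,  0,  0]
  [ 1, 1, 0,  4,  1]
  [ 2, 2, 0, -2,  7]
λ = 5: alg = 5, geom = 4

Step 1 — factor the characteristic polynomial to read off the algebraic multiplicities:
  χ_A(x) = (x - 5)^5

Step 2 — compute geometric multiplicities via the rank-nullity identity g(λ) = n − rank(A − λI):
  rank(A − (5)·I) = 1, so dim ker(A − (5)·I) = n − 1 = 4

Summary:
  λ = 5: algebraic multiplicity = 5, geometric multiplicity = 4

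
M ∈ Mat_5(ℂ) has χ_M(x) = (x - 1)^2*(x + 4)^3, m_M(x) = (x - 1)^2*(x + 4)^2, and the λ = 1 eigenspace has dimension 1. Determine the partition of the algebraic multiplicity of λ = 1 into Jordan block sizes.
Block sizes for λ = 1: [2]

Step 1 — from the characteristic polynomial, algebraic multiplicity of λ = 1 is 2. From dim ker(M − (1)·I) = 1, there are exactly 1 Jordan blocks for λ = 1.
Step 2 — from the minimal polynomial, the factor (x − 1)^2 tells us the largest block for λ = 1 has size 2.
Step 3 — with total size 2, 1 blocks, and largest block 2, the block sizes (in nonincreasing order) are [2].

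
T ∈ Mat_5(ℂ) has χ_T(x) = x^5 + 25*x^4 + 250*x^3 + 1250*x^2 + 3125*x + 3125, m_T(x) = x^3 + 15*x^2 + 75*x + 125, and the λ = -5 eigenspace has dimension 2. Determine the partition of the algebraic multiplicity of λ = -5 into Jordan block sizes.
Block sizes for λ = -5: [3, 2]

Step 1 — from the characteristic polynomial, algebraic multiplicity of λ = -5 is 5. From dim ker(T − (-5)·I) = 2, there are exactly 2 Jordan blocks for λ = -5.
Step 2 — from the minimal polynomial, the factor (x + 5)^3 tells us the largest block for λ = -5 has size 3.
Step 3 — with total size 5, 2 blocks, and largest block 3, the block sizes (in nonincreasing order) are [3, 2].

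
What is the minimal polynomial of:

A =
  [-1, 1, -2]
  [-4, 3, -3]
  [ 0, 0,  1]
x^3 - 3*x^2 + 3*x - 1

The characteristic polynomial is χ_A(x) = (x - 1)^3, so the eigenvalues are known. The minimal polynomial is
  m_A(x) = Π_λ (x − λ)^{k_λ}
where k_λ is the size of the *largest* Jordan block for λ (equivalently, the smallest k with (A − λI)^k v = 0 for every generalised eigenvector v of λ).

  λ = 1: largest Jordan block has size 3, contributing (x − 1)^3

So m_A(x) = (x - 1)^3 = x^3 - 3*x^2 + 3*x - 1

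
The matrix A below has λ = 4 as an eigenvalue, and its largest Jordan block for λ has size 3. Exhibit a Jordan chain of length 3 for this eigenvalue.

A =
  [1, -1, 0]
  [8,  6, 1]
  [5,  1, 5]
A Jordan chain for λ = 4 of length 3:
v_1 = (1, -3, -2)ᵀ
v_2 = (-3, 8, 5)ᵀ
v_3 = (1, 0, 0)ᵀ

Let N = A − (4)·I. We want v_3 with N^3 v_3 = 0 but N^2 v_3 ≠ 0; then v_{j-1} := N · v_j for j = 3, …, 2.

Pick v_3 = (1, 0, 0)ᵀ.
Then v_2 = N · v_3 = (-3, 8, 5)ᵀ.
Then v_1 = N · v_2 = (1, -3, -2)ᵀ.

Sanity check: (A − (4)·I) v_1 = (0, 0, 0)ᵀ = 0. ✓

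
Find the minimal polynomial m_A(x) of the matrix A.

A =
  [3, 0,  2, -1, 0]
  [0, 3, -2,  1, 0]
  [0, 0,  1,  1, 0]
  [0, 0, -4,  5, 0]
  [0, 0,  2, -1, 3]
x^2 - 6*x + 9

The characteristic polynomial is χ_A(x) = (x - 3)^5, so the eigenvalues are known. The minimal polynomial is
  m_A(x) = Π_λ (x − λ)^{k_λ}
where k_λ is the size of the *largest* Jordan block for λ (equivalently, the smallest k with (A − λI)^k v = 0 for every generalised eigenvector v of λ).

  λ = 3: largest Jordan block has size 2, contributing (x − 3)^2

So m_A(x) = (x - 3)^2 = x^2 - 6*x + 9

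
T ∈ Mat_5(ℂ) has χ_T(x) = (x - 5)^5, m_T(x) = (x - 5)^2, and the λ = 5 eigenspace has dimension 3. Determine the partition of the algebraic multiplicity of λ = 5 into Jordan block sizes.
Block sizes for λ = 5: [2, 2, 1]

Step 1 — from the characteristic polynomial, algebraic multiplicity of λ = 5 is 5. From dim ker(T − (5)·I) = 3, there are exactly 3 Jordan blocks for λ = 5.
Step 2 — from the minimal polynomial, the factor (x − 5)^2 tells us the largest block for λ = 5 has size 2.
Step 3 — with total size 5, 3 blocks, and largest block 2, the block sizes (in nonincreasing order) are [2, 2, 1].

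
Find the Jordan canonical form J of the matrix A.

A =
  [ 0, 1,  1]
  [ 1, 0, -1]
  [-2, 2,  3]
J_2(1) ⊕ J_1(1)

The characteristic polynomial is
  det(x·I − A) = x^3 - 3*x^2 + 3*x - 1 = (x - 1)^3

Eigenvalues and multiplicities (the geometric multiplicity of λ is n − rank(A − λI), which equals the number of Jordan blocks for λ):
  λ = 1: algebraic multiplicity = 3, geometric multiplicity = 2

Determining the block sizes for each eigenvalue:
  λ = 1: 2 blocks summing to 3 forces exactly one block of size 2 and the rest size 1 → block sizes [2, 1]

Assembling the blocks gives a Jordan form
J =
  [1, 1, 0]
  [0, 1, 0]
  [0, 0, 1]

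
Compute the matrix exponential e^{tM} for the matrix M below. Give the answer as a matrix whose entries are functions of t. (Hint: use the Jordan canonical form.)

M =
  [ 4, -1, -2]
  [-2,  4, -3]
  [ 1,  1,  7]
e^{tM} =
  [t^2*exp(5*t)/2 - t*exp(5*t) + exp(5*t), -t*exp(5*t), t^2*exp(5*t)/2 - 2*t*exp(5*t)]
  [t^2*exp(5*t)/2 - 2*t*exp(5*t), -t*exp(5*t) + exp(5*t), t^2*exp(5*t)/2 - 3*t*exp(5*t)]
  [-t^2*exp(5*t)/2 + t*exp(5*t), t*exp(5*t), -t^2*exp(5*t)/2 + 2*t*exp(5*t) + exp(5*t)]

Strategy: write M = P · J · P⁻¹ where J is a Jordan canonical form, so e^{tM} = P · e^{tJ} · P⁻¹, and e^{tJ} can be computed block-by-block.

M has Jordan form
J =
  [5, 1, 0]
  [0, 5, 1]
  [0, 0, 5]
(up to reordering of blocks).

Per-block formulas:
  For a 3×3 Jordan block J_3(5): exp(t · J_3(5)) = e^(5t)·(I + t·N + (t^2/2)·N^2), where N is the 3×3 nilpotent shift.

After assembling e^{tJ} and conjugating by P, we get:

e^{tM} =
  [t^2*exp(5*t)/2 - t*exp(5*t) + exp(5*t), -t*exp(5*t), t^2*exp(5*t)/2 - 2*t*exp(5*t)]
  [t^2*exp(5*t)/2 - 2*t*exp(5*t), -t*exp(5*t) + exp(5*t), t^2*exp(5*t)/2 - 3*t*exp(5*t)]
  [-t^2*exp(5*t)/2 + t*exp(5*t), t*exp(5*t), -t^2*exp(5*t)/2 + 2*t*exp(5*t) + exp(5*t)]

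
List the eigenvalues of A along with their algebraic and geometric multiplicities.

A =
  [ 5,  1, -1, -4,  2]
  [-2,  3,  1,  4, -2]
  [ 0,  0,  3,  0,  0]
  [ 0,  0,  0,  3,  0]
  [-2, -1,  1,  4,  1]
λ = 3: alg = 5, geom = 3

Step 1 — factor the characteristic polynomial to read off the algebraic multiplicities:
  χ_A(x) = (x - 3)^5

Step 2 — compute geometric multiplicities via the rank-nullity identity g(λ) = n − rank(A − λI):
  rank(A − (3)·I) = 2, so dim ker(A − (3)·I) = n − 2 = 3

Summary:
  λ = 3: algebraic multiplicity = 5, geometric multiplicity = 3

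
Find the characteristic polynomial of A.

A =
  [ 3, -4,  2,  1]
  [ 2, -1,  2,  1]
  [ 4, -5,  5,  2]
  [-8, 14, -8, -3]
x^4 - 4*x^3 + 6*x^2 - 4*x + 1

Expanding det(x·I − A) (e.g. by cofactor expansion or by noting that A is similar to its Jordan form J, which has the same characteristic polynomial as A) gives
  χ_A(x) = x^4 - 4*x^3 + 6*x^2 - 4*x + 1
which factors as (x - 1)^4. The eigenvalues (with algebraic multiplicities) are λ = 1 with multiplicity 4.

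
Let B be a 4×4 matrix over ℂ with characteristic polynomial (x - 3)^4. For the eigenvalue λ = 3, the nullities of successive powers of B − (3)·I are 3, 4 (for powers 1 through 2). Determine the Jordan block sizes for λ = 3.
Block sizes for λ = 3: [2, 1, 1]

From the dimensions of kernels of powers, the number of Jordan blocks of size at least j is d_j − d_{j−1} where d_j = dim ker(N^j) (with d_0 = 0). Computing the differences gives [3, 1].
The number of blocks of size exactly k is (#blocks of size ≥ k) − (#blocks of size ≥ k + 1), so the partition is: 2 block(s) of size 1, 1 block(s) of size 2.
In nonincreasing order the block sizes are [2, 1, 1].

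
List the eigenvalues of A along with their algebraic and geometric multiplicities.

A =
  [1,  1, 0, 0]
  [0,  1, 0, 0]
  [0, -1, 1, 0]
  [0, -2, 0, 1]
λ = 1: alg = 4, geom = 3

Step 1 — factor the characteristic polynomial to read off the algebraic multiplicities:
  χ_A(x) = (x - 1)^4

Step 2 — compute geometric multiplicities via the rank-nullity identity g(λ) = n − rank(A − λI):
  rank(A − (1)·I) = 1, so dim ker(A − (1)·I) = n − 1 = 3

Summary:
  λ = 1: algebraic multiplicity = 4, geometric multiplicity = 3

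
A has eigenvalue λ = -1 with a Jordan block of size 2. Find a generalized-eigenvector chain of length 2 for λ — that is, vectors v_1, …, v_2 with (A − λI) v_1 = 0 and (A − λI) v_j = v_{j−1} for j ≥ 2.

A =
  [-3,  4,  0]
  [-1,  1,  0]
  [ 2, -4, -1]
A Jordan chain for λ = -1 of length 2:
v_1 = (-2, -1, 2)ᵀ
v_2 = (1, 0, 0)ᵀ

Let N = A − (-1)·I. We want v_2 with N^2 v_2 = 0 but N^1 v_2 ≠ 0; then v_{j-1} := N · v_j for j = 2, …, 2.

Pick v_2 = (1, 0, 0)ᵀ.
Then v_1 = N · v_2 = (-2, -1, 2)ᵀ.

Sanity check: (A − (-1)·I) v_1 = (0, 0, 0)ᵀ = 0. ✓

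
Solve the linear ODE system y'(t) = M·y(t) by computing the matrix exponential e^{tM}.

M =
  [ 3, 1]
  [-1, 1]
e^{tM} =
  [t*exp(2*t) + exp(2*t), t*exp(2*t)]
  [-t*exp(2*t), -t*exp(2*t) + exp(2*t)]

Strategy: write M = P · J · P⁻¹ where J is a Jordan canonical form, so e^{tM} = P · e^{tJ} · P⁻¹, and e^{tJ} can be computed block-by-block.

M has Jordan form
J =
  [2, 1]
  [0, 2]
(up to reordering of blocks).

Per-block formulas:
  For a 2×2 Jordan block J_2(2): exp(t · J_2(2)) = e^(2t)·(I + t·N), where N is the 2×2 nilpotent shift.

After assembling e^{tJ} and conjugating by P, we get:

e^{tM} =
  [t*exp(2*t) + exp(2*t), t*exp(2*t)]
  [-t*exp(2*t), -t*exp(2*t) + exp(2*t)]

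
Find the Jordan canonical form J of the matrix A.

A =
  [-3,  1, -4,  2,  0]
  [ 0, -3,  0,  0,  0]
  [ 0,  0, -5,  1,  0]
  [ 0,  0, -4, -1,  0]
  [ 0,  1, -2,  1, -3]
J_2(-3) ⊕ J_2(-3) ⊕ J_1(-3)

The characteristic polynomial is
  det(x·I − A) = x^5 + 15*x^4 + 90*x^3 + 270*x^2 + 405*x + 243 = (x + 3)^5

Eigenvalues and multiplicities (the geometric multiplicity of λ is n − rank(A − λI), which equals the number of Jordan blocks for λ):
  λ = -3: algebraic multiplicity = 5, geometric multiplicity = 3

Determining the block sizes for each eigenvalue:
  λ = -3: with am = 5 and gm = 3, the partition is not yet determined (e.g. several partitions of 5 into 3 parts exist). Let N = A − (-3)·I. Computing rank(N^1) = 2, rank(N^2) = 0; the number of blocks of size ≥ j is rank(N^{j−1}) − rank(N^j), giving [3, 2]. So we have 2 block(s) of size 2, 1 block(s) of size 1 → block sizes [2, 2, 1]

Assembling the blocks gives a Jordan form
J =
  [-3,  1,  0,  0,  0]
  [ 0, -3,  0,  0,  0]
  [ 0,  0, -3,  1,  0]
  [ 0,  0,  0, -3,  0]
  [ 0,  0,  0,  0, -3]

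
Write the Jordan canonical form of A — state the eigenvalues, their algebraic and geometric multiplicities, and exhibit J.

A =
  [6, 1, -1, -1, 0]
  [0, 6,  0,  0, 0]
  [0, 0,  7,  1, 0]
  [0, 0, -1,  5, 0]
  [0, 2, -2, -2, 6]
J_2(6) ⊕ J_2(6) ⊕ J_1(6)

The characteristic polynomial is
  det(x·I − A) = x^5 - 30*x^4 + 360*x^3 - 2160*x^2 + 6480*x - 7776 = (x - 6)^5

Eigenvalues and multiplicities (the geometric multiplicity of λ is n − rank(A − λI), which equals the number of Jordan blocks for λ):
  λ = 6: algebraic multiplicity = 5, geometric multiplicity = 3

Determining the block sizes for each eigenvalue:
  λ = 6: with am = 5 and gm = 3, the partition is not yet determined (e.g. several partitions of 5 into 3 parts exist). Let N = A − (6)·I. Computing rank(N^1) = 2, rank(N^2) = 0; the number of blocks of size ≥ j is rank(N^{j−1}) − rank(N^j), giving [3, 2]. So we have 2 block(s) of size 2, 1 block(s) of size 1 → block sizes [2, 2, 1]

Assembling the blocks gives a Jordan form
J =
  [6, 1, 0, 0, 0]
  [0, 6, 0, 0, 0]
  [0, 0, 6, 1, 0]
  [0, 0, 0, 6, 0]
  [0, 0, 0, 0, 6]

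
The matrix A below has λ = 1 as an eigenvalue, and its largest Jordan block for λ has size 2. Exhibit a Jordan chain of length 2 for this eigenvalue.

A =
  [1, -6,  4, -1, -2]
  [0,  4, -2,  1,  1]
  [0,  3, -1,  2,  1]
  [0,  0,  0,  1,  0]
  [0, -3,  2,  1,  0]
A Jordan chain for λ = 1 of length 2:
v_1 = (-6, 3, 3, 0, -3)ᵀ
v_2 = (0, 1, 0, 0, 0)ᵀ

Let N = A − (1)·I. We want v_2 with N^2 v_2 = 0 but N^1 v_2 ≠ 0; then v_{j-1} := N · v_j for j = 2, …, 2.

Pick v_2 = (0, 1, 0, 0, 0)ᵀ.
Then v_1 = N · v_2 = (-6, 3, 3, 0, -3)ᵀ.

Sanity check: (A − (1)·I) v_1 = (0, 0, 0, 0, 0)ᵀ = 0. ✓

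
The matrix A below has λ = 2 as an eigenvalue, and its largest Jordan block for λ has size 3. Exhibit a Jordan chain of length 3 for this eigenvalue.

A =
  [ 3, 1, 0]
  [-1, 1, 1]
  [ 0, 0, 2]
A Jordan chain for λ = 2 of length 3:
v_1 = (1, -1, 0)ᵀ
v_2 = (0, 1, 0)ᵀ
v_3 = (0, 0, 1)ᵀ

Let N = A − (2)·I. We want v_3 with N^3 v_3 = 0 but N^2 v_3 ≠ 0; then v_{j-1} := N · v_j for j = 3, …, 2.

Pick v_3 = (0, 0, 1)ᵀ.
Then v_2 = N · v_3 = (0, 1, 0)ᵀ.
Then v_1 = N · v_2 = (1, -1, 0)ᵀ.

Sanity check: (A − (2)·I) v_1 = (0, 0, 0)ᵀ = 0. ✓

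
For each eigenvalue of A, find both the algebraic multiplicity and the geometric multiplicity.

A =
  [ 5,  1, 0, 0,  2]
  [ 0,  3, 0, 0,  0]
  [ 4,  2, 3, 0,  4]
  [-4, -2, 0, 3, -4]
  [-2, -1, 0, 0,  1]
λ = 3: alg = 5, geom = 4

Step 1 — factor the characteristic polynomial to read off the algebraic multiplicities:
  χ_A(x) = (x - 3)^5

Step 2 — compute geometric multiplicities via the rank-nullity identity g(λ) = n − rank(A − λI):
  rank(A − (3)·I) = 1, so dim ker(A − (3)·I) = n − 1 = 4

Summary:
  λ = 3: algebraic multiplicity = 5, geometric multiplicity = 4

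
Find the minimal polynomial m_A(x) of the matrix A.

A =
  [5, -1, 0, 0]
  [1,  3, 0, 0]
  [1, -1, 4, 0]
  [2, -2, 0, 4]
x^2 - 8*x + 16

The characteristic polynomial is χ_A(x) = (x - 4)^4, so the eigenvalues are known. The minimal polynomial is
  m_A(x) = Π_λ (x − λ)^{k_λ}
where k_λ is the size of the *largest* Jordan block for λ (equivalently, the smallest k with (A − λI)^k v = 0 for every generalised eigenvector v of λ).

  λ = 4: largest Jordan block has size 2, contributing (x − 4)^2

So m_A(x) = (x - 4)^2 = x^2 - 8*x + 16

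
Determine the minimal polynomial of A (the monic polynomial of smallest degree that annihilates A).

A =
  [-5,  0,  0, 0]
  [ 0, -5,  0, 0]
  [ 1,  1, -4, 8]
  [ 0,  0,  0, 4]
x^3 + 5*x^2 - 16*x - 80

The characteristic polynomial is χ_A(x) = (x - 4)*(x + 4)*(x + 5)^2, so the eigenvalues are known. The minimal polynomial is
  m_A(x) = Π_λ (x − λ)^{k_λ}
where k_λ is the size of the *largest* Jordan block for λ (equivalently, the smallest k with (A − λI)^k v = 0 for every generalised eigenvector v of λ).

  λ = -5: largest Jordan block has size 1, contributing (x + 5)
  λ = -4: largest Jordan block has size 1, contributing (x + 4)
  λ = 4: largest Jordan block has size 1, contributing (x − 4)

So m_A(x) = (x - 4)*(x + 4)*(x + 5) = x^3 + 5*x^2 - 16*x - 80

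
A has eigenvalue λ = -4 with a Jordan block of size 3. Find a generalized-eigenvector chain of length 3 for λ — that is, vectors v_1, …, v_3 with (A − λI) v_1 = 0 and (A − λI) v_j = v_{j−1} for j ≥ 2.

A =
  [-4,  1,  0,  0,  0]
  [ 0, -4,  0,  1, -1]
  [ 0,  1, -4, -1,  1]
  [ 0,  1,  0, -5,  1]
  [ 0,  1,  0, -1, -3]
A Jordan chain for λ = -4 of length 3:
v_1 = (1, 0, 1, 1, 1)ᵀ
v_2 = (0, 1, -1, -1, -1)ᵀ
v_3 = (0, 0, 0, 1, 0)ᵀ

Let N = A − (-4)·I. We want v_3 with N^3 v_3 = 0 but N^2 v_3 ≠ 0; then v_{j-1} := N · v_j for j = 3, …, 2.

Pick v_3 = (0, 0, 0, 1, 0)ᵀ.
Then v_2 = N · v_3 = (0, 1, -1, -1, -1)ᵀ.
Then v_1 = N · v_2 = (1, 0, 1, 1, 1)ᵀ.

Sanity check: (A − (-4)·I) v_1 = (0, 0, 0, 0, 0)ᵀ = 0. ✓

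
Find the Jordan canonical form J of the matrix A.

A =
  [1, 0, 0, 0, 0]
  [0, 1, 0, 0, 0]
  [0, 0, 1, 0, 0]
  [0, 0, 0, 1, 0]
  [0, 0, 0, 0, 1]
J_1(1) ⊕ J_1(1) ⊕ J_1(1) ⊕ J_1(1) ⊕ J_1(1)

The characteristic polynomial is
  det(x·I − A) = x^5 - 5*x^4 + 10*x^3 - 10*x^2 + 5*x - 1 = (x - 1)^5

Eigenvalues and multiplicities (the geometric multiplicity of λ is n − rank(A − λI), which equals the number of Jordan blocks for λ):
  λ = 1: algebraic multiplicity = 5, geometric multiplicity = 5

Determining the block sizes for each eigenvalue:
  λ = 1: gm = am = 5, so every block has size 1 → block sizes [1, 1, 1, 1, 1]

Assembling the blocks gives a Jordan form
J =
  [1, 0, 0, 0, 0]
  [0, 1, 0, 0, 0]
  [0, 0, 1, 0, 0]
  [0, 0, 0, 1, 0]
  [0, 0, 0, 0, 1]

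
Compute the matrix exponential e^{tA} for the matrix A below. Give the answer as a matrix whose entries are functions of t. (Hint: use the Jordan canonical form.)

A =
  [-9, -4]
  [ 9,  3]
e^{tA} =
  [-6*t*exp(-3*t) + exp(-3*t), -4*t*exp(-3*t)]
  [9*t*exp(-3*t), 6*t*exp(-3*t) + exp(-3*t)]

Strategy: write A = P · J · P⁻¹ where J is a Jordan canonical form, so e^{tA} = P · e^{tJ} · P⁻¹, and e^{tJ} can be computed block-by-block.

A has Jordan form
J =
  [-3,  1]
  [ 0, -3]
(up to reordering of blocks).

Per-block formulas:
  For a 2×2 Jordan block J_2(-3): exp(t · J_2(-3)) = e^(-3t)·(I + t·N), where N is the 2×2 nilpotent shift.

After assembling e^{tJ} and conjugating by P, we get:

e^{tA} =
  [-6*t*exp(-3*t) + exp(-3*t), -4*t*exp(-3*t)]
  [9*t*exp(-3*t), 6*t*exp(-3*t) + exp(-3*t)]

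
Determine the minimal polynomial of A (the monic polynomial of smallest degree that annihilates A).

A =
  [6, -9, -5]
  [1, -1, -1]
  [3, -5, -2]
x^3 - 3*x^2 + 3*x - 1

The characteristic polynomial is χ_A(x) = (x - 1)^3, so the eigenvalues are known. The minimal polynomial is
  m_A(x) = Π_λ (x − λ)^{k_λ}
where k_λ is the size of the *largest* Jordan block for λ (equivalently, the smallest k with (A − λI)^k v = 0 for every generalised eigenvector v of λ).

  λ = 1: largest Jordan block has size 3, contributing (x − 1)^3

So m_A(x) = (x - 1)^3 = x^3 - 3*x^2 + 3*x - 1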